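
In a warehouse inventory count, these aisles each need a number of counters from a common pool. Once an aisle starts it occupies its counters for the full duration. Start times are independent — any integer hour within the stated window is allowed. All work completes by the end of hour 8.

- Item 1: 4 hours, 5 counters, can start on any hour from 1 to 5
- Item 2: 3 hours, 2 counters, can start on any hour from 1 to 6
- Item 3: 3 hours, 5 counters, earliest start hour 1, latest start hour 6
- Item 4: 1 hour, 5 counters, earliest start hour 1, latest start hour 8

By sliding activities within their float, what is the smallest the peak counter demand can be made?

Early-start (Item 1@1, Item 2@1, Item 3@1, Item 4@1) gives peak 17: h1:17  h2:12  h3:12  h4:5  h5:0  h6:0  h7:0  h8:0.
Shift Item 3→5, Item 4→8.
Schedule Item 1@1, Item 2@1, Item 3@5, Item 4@8: h1:7  h2:7  h3:7  h4:5  h5:5  h6:5  h7:5  h8:5 — peak 7.

7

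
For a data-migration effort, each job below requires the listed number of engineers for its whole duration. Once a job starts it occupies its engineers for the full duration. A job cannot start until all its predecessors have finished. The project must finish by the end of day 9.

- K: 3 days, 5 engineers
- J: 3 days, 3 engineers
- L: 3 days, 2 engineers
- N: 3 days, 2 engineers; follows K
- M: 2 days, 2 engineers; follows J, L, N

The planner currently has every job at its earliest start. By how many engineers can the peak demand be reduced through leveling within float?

Early-start peak: d1:10  d2:10  d3:10  d4:2  d5:2  d6:2  d7:2  d8:2  d9:0 ⇒ 10.
Leveled (K@1, J@4, L@1, N@4, M@7): d1:7  d2:7  d3:7  d4:5  d5:5  d6:5  d7:2  d8:2  d9:0 ⇒ 7.
Reduction 10 − 7 = 3.

3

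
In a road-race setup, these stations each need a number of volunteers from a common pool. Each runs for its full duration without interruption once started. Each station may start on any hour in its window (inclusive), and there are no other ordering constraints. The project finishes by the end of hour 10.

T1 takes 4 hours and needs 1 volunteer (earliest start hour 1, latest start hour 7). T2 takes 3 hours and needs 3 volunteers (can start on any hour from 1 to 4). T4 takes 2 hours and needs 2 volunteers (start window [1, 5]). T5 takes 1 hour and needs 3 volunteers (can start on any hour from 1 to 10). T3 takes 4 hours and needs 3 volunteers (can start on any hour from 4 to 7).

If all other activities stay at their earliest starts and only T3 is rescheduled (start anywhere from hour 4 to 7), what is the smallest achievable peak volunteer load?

T3@4: h1:9  h2:6  h3:4  h4:4  h5:3  h6:3  h7:3  h8:0  h9:0  h10:0 → peak 9
T3@5: h1:9  h2:6  h3:4  h4:1  h5:3  h6:3  h7:3  h8:3  h9:0  h10:0 → peak 9
T3@6: h1:9  h2:6  h3:4  h4:1  h5:0  h6:3  h7:3  h8:3  h9:3  h10:0 → peak 9
T3@7: h1:9  h2:6  h3:4  h4:1  h5:0  h6:0  h7:3  h8:3  h9:3  h10:3 → peak 9
Best is T3@4, peak 9.

9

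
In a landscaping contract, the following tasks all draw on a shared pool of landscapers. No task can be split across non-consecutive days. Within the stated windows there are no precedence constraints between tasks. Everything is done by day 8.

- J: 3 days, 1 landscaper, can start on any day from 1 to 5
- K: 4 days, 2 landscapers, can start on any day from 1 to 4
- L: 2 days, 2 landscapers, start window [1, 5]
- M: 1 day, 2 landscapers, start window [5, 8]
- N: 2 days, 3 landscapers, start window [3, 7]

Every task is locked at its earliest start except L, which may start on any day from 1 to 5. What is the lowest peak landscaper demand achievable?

L@1: d1:5  d2:5  d3:6  d4:5  d5:2  d6:0  d7:0  d8:0 → peak 6
L@2: d1:3  d2:5  d3:8  d4:5  d5:2  d6:0  d7:0  d8:0 → peak 8
L@3: d1:3  d2:3  d3:8  d4:7  d5:2  d6:0  d7:0  d8:0 → peak 8
L@4: d1:3  d2:3  d3:6  d4:7  d5:4  d6:0  d7:0  d8:0 → peak 7
L@5: d1:3  d2:3  d3:6  d4:5  d5:4  d6:2  d7:0  d8:0 → peak 6
Best is L@1, peak 6.

6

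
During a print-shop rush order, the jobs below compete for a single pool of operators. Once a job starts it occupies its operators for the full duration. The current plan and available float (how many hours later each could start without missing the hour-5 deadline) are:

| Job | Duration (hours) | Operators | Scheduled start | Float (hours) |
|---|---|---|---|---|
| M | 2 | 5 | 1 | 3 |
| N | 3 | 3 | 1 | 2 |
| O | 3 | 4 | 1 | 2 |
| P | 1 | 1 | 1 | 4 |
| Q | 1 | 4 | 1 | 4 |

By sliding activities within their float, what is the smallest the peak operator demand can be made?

Early-start (M@1, N@1, O@1, P@1, Q@1) gives peak 17: h1:17  h2:12  h3:7  h4:0  h5:0.
Shift O→3, P→3, Q→4.
Schedule M@1, N@1, O@3, P@3, Q@4: h1:8  h2:8  h3:8  h4:8  h5:4 — peak 8.
Total operator-hours = 36 over 5 hours ⇒ peak ≥ ⌈36/5⌉ = 8, so 8 is optimal.

8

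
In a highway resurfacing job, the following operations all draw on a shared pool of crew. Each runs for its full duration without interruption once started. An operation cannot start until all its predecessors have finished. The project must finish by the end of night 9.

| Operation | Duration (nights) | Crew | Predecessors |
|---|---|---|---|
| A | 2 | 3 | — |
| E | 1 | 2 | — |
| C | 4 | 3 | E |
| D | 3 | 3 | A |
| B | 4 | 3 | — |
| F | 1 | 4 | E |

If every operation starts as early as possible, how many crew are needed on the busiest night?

Early-start schedule: A@1, E@1, C@2, D@3, B@1, F@2.
Load per night: night 1: 8, night 2: 13, night 3: 9, night 4: 9, night 5: 6, night 6: 0, night 7: 0, night 8: 0, night 9: 0.
Peak is 13.

13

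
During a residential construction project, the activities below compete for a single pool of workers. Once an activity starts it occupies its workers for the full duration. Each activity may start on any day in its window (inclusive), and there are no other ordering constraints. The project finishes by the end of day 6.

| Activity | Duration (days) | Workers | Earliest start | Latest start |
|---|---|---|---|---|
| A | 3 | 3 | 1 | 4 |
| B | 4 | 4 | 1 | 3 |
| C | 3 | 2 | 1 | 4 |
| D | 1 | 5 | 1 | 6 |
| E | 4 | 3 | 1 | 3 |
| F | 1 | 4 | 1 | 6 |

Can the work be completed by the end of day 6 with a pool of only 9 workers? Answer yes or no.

The minimum achievable peak is 10; 9 < 10, so no feasible schedule stays within the cap.

no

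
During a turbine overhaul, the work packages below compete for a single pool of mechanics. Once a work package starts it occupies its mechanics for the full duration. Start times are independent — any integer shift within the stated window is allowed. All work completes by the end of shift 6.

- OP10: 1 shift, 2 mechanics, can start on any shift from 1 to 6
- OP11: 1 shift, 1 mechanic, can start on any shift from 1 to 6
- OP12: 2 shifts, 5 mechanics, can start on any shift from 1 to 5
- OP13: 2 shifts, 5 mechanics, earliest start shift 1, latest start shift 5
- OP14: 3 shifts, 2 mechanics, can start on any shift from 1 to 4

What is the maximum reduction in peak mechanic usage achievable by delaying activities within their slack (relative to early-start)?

8

Early-start peak: s1:15  s2:12  s3:2  s4:0  s5:0  s6:0 ⇒ 15.
Leveled (OP10@1, OP11@1, OP12@2, OP13@4, OP14@1): s1:5  s2:7  s3:7  s4:5  s5:5  s6:0 ⇒ 7.
Reduction 15 − 7 = 8.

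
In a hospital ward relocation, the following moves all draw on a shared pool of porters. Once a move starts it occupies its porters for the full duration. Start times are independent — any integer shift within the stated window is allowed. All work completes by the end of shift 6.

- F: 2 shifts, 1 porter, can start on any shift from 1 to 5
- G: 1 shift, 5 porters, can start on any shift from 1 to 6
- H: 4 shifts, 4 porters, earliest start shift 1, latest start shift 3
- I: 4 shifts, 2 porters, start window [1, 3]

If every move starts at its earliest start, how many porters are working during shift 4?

6

At early start, shift 4 has: H, I.
Demand: 4 + 2 = 6.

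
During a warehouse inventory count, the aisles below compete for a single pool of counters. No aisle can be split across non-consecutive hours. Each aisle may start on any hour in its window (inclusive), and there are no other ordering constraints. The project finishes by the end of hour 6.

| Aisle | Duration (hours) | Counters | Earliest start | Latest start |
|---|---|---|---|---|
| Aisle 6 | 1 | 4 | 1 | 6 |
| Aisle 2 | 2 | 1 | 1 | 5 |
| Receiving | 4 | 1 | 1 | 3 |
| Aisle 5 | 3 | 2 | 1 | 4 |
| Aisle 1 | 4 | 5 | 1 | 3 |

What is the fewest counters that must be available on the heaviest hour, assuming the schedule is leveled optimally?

8

Early-start (Aisle 6@1, Aisle 2@1, Receiving@1, Aisle 5@1, Aisle 1@1) gives peak 13: h1:13  h2:9  h3:8  h4:6  h5:0  h6:0.
Shift Aisle 1→3.
Schedule Aisle 6@1, Aisle 2@1, Receiving@1, Aisle 5@1, Aisle 1@3: h1:8  h2:4  h3:8  h4:6  h5:5  h6:5 — peak 8.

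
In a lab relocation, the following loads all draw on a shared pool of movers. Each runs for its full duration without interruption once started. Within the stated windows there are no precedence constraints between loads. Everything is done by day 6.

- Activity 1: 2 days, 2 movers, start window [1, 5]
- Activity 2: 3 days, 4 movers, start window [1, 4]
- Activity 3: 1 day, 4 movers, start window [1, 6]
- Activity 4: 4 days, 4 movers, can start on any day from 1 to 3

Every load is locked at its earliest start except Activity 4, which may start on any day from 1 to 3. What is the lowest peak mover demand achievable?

Activity 4@1: d1:14  d2:10  d3:8  d4:4  d5:0  d6:0 → peak 14
Activity 4@2: d1:10  d2:10  d3:8  d4:4  d5:4  d6:0 → peak 10
Activity 4@3: d1:10  d2:6  d3:8  d4:4  d5:4  d6:4 → peak 10
Best is Activity 4@2, peak 10.

10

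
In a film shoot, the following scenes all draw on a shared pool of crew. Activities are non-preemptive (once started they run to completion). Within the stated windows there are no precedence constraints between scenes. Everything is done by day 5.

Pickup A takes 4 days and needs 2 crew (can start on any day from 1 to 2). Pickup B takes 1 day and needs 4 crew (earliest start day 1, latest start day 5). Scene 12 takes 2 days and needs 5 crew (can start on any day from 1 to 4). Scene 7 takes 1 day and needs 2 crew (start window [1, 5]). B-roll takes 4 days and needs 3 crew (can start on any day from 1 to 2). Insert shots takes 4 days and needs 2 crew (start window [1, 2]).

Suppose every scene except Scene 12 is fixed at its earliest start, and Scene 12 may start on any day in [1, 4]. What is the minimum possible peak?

Scene 12@1: d1:18  d2:12  d3:7  d4:7  d5:0 → peak 18
Scene 12@2: d1:13  d2:12  d3:12  d4:7  d5:0 → peak 13
Scene 12@3: d1:13  d2:7  d3:12  d4:12  d5:0 → peak 13
Scene 12@4: d1:13  d2:7  d3:7  d4:12  d5:5 → peak 13
Best is Scene 12@2, peak 13.

13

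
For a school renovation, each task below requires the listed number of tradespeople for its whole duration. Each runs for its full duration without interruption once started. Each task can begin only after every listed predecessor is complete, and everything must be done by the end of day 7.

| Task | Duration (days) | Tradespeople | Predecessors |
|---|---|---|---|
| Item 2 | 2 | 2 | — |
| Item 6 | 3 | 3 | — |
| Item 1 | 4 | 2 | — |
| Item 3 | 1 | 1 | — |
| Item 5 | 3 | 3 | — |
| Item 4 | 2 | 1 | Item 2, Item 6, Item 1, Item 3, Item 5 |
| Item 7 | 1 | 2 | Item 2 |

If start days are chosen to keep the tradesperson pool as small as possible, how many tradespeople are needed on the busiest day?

Early-start (Item 2@1, Item 6@1, Item 1@1, Item 3@1, Item 5@1, Item 4@5, Item 7@3) gives peak 11: d1:11  d2:10  d3:10  d4:2  d5:1  d6:1  d7:0.
Shift Item 5→3, Item 4→6, Item 7→4.
Schedule Item 2@1, Item 6@1, Item 1@1, Item 3@1, Item 5@3, Item 4@6, Item 7@4: d1:8  d2:7  d3:8  d4:7  d5:3  d6:1  d7:1 — peak 8.

8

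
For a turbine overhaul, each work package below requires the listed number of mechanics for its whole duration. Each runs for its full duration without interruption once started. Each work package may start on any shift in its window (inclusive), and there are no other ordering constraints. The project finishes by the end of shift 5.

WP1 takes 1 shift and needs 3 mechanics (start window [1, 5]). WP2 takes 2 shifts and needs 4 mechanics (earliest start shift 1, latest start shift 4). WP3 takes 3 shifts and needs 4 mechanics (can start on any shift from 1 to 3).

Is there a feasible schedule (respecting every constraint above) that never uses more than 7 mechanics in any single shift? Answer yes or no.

Schedule WP1@1, WP2@1, WP3@3: s1:7  s2:4  s3:4  s4:4  s5:4 — peak 7 ≤ 7.

yes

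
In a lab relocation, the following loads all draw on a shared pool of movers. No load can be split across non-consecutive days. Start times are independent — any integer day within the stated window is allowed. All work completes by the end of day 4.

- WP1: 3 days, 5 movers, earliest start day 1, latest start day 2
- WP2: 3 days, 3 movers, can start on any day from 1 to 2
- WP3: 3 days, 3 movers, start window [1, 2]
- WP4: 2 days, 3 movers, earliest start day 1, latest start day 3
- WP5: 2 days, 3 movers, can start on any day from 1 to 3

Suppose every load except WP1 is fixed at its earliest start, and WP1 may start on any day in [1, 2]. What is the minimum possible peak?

WP1@1: d1:17  d2:17  d3:11  d4:0 → peak 17
WP1@2: d1:12  d2:17  d3:11  d4:5 → peak 17
Best is WP1@1, peak 17.

17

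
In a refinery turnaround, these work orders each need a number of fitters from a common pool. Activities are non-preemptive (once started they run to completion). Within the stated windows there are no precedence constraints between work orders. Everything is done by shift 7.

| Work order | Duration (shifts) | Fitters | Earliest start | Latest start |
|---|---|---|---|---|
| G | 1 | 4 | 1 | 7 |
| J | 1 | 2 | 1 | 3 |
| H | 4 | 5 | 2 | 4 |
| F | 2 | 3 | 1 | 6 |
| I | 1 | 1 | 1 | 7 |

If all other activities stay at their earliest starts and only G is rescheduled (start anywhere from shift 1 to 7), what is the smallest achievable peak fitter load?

G@1: s1:10  s2:8  s3:5  s4:5  s5:5  s6:0  s7:0 → peak 10
G@2: s1:6  s2:12  s3:5  s4:5  s5:5  s6:0  s7:0 → peak 12
G@3: s1:6  s2:8  s3:9  s4:5  s5:5  s6:0  s7:0 → peak 9
G@4: s1:6  s2:8  s3:5  s4:9  s5:5  s6:0  s7:0 → peak 9
G@5: s1:6  s2:8  s3:5  s4:5  s5:9  s6:0  s7:0 → peak 9
G@6: s1:6  s2:8  s3:5  s4:5  s5:5  s6:4  s7:0 → peak 8
G@7: s1:6  s2:8  s3:5  s4:5  s5:5  s6:0  s7:4 → peak 8
Best is G@6, peak 8.

8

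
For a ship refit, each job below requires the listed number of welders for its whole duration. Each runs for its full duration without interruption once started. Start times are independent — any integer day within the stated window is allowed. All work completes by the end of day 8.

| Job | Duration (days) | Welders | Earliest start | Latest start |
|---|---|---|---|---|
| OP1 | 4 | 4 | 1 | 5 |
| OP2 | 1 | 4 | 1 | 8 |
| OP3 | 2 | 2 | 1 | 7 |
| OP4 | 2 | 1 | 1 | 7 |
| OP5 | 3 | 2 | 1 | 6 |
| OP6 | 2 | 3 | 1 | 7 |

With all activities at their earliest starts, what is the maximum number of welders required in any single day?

Early-start schedule: OP1@1, OP2@1, OP3@1, OP4@1, OP5@1, OP6@1.
Load per day: day 1: 16, day 2: 12, day 3: 6, day 4: 4, day 5: 0, day 6: 0, day 7: 0, day 8: 0.
Peak is 16.

16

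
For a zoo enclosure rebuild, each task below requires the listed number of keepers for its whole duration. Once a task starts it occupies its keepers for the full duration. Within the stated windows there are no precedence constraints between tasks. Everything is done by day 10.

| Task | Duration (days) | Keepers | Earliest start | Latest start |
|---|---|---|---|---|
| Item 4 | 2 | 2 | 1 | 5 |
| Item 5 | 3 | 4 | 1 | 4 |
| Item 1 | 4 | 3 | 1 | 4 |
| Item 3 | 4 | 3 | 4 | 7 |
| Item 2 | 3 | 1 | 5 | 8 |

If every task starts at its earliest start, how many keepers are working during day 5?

At early start, day 5 has: Item 3, Item 2.
Demand: 3 + 1 = 4.

4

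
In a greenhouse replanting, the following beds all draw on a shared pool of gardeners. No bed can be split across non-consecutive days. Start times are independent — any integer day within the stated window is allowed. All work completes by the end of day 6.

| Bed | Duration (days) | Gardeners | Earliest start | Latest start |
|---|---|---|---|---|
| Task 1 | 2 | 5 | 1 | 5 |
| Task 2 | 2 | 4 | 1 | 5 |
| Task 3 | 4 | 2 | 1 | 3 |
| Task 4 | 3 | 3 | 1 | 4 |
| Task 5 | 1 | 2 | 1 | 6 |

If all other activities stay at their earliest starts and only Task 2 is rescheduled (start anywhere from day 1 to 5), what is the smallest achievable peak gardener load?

12

Task 2@1: d1:16  d2:14  d3:5  d4:2  d5:0  d6:0 → peak 16
Task 2@2: d1:12  d2:14  d3:9  d4:2  d5:0  d6:0 → peak 14
Task 2@3: d1:12  d2:10  d3:9  d4:6  d5:0  d6:0 → peak 12
Task 2@4: d1:12  d2:10  d3:5  d4:6  d5:4  d6:0 → peak 12
Task 2@5: d1:12  d2:10  d3:5  d4:2  d5:4  d6:4 → peak 12
Best is Task 2@3, peak 12.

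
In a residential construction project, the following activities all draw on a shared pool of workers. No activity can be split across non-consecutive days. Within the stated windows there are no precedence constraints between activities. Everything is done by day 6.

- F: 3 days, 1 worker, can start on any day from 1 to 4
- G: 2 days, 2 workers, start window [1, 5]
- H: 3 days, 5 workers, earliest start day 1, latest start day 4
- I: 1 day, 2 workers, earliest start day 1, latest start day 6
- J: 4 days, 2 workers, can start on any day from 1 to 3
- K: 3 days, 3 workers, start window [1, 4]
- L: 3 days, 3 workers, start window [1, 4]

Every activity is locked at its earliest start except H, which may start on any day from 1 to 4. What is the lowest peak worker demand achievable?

H@1: d1:18  d2:16  d3:14  d4:2  d5:0  d6:0 → peak 18
H@2: d1:13  d2:16  d3:14  d4:7  d5:0  d6:0 → peak 16
H@3: d1:13  d2:11  d3:14  d4:7  d5:5  d6:0 → peak 14
H@4: d1:13  d2:11  d3:9  d4:7  d5:5  d6:5 → peak 13
Best is H@4, peak 13.

13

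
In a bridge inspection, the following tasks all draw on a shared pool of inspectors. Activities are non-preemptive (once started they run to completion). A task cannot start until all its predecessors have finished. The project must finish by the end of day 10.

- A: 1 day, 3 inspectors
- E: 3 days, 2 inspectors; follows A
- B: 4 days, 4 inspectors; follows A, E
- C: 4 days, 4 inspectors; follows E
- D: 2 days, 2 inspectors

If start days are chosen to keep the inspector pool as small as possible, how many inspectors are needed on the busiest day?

8

Schedule A@1, E@2, B@5, C@5, D@1: d1:5  d2:4  d3:2  d4:2  d5:8  d6:8  d7:8  d8:8  d9:0  d10:0 — peak 8.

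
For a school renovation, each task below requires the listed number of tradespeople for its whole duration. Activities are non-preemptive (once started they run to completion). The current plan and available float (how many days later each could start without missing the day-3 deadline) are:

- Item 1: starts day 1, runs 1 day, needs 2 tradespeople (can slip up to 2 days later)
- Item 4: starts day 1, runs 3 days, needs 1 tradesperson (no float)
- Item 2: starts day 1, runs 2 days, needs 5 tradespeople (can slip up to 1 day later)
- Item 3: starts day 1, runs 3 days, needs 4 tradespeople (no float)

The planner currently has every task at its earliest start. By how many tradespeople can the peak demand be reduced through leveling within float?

2

Early-start peak: d1:12  d2:10  d3:5 ⇒ 12.
Leveled (Item 1@1, Item 4@1, Item 2@2, Item 3@1): d1:7  d2:10  d3:10 ⇒ 10.
Reduction 12 − 10 = 2.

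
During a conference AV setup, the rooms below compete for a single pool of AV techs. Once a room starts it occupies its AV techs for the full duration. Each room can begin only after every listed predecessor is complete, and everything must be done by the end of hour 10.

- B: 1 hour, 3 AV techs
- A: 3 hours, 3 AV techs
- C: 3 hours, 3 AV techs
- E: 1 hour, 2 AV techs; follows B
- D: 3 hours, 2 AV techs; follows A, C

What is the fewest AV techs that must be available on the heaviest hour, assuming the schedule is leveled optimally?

Early-start (B@1, A@1, C@1, E@2, D@4) gives peak 9: h1:9  h2:8  h3:6  h4:2  h5:2  h6:2  h7:0  h8:0  h9:0  h10:0.
Shift A→2, C→5, E→8, D→8.
Schedule B@1, A@2, C@5, E@8, D@8: h1:3  h2:3  h3:3  h4:3  h5:3  h6:3  h7:3  h8:4  h9:2  h10:2 — peak 4.

4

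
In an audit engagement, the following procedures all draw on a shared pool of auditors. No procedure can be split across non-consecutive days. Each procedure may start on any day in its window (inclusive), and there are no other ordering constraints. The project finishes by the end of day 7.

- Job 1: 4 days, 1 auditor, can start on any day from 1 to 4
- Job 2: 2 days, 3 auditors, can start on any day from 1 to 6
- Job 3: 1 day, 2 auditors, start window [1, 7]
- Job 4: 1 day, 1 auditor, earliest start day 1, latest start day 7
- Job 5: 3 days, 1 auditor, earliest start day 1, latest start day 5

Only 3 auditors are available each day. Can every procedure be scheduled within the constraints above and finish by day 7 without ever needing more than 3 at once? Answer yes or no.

yes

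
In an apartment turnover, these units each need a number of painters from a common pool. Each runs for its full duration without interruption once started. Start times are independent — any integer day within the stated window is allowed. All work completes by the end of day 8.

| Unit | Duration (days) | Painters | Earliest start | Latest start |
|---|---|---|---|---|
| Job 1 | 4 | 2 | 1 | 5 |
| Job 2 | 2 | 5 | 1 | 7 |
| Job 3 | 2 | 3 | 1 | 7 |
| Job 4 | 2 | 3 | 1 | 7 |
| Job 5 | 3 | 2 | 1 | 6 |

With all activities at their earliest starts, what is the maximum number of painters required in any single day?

15

Early-start schedule: Job 1@1, Job 2@1, Job 3@1, Job 4@1, Job 5@1.
Load per day: day 1: 15, day 2: 15, day 3: 4, day 4: 2, day 5: 0, day 6: 0, day 7: 0, day 8: 0.
Peak is 15.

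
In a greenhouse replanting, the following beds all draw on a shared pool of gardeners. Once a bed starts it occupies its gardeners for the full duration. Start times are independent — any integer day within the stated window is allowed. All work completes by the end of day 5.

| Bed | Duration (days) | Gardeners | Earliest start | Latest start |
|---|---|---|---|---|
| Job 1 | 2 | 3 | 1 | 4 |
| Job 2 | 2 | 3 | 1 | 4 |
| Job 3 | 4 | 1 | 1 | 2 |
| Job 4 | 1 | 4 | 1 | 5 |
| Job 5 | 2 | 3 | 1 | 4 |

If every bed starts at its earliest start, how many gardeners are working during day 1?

14

At early start, day 1 has: Job 1, Job 2, Job 3, Job 4, Job 5.
Demand: 3 + 3 + 1 + 4 + 3 = 14.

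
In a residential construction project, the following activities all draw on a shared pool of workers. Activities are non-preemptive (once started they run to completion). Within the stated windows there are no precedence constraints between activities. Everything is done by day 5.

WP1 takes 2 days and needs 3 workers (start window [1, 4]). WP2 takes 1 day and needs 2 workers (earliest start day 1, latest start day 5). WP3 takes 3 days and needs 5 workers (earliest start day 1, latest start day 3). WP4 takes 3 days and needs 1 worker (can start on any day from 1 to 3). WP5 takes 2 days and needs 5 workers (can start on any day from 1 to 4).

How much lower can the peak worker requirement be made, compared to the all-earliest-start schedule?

Early-start peak: d1:16  d2:14  d3:6  d4:0  d5:0 ⇒ 16.
Leveled (WP1@1, WP2@3, WP3@1, WP4@3, WP5@4): d1:8  d2:8  d3:8  d4:6  d5:6 ⇒ 8.
Reduction 16 − 8 = 8.

8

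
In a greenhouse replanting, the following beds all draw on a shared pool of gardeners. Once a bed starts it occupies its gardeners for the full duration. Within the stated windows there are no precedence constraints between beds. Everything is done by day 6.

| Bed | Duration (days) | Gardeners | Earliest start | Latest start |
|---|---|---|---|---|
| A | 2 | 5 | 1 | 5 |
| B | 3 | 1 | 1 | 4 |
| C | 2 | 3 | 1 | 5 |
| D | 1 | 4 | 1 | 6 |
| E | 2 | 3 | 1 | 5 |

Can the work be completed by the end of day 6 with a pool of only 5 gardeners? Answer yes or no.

no

The minimum achievable peak is 6; 5 < 6, so no feasible schedule stays within the cap.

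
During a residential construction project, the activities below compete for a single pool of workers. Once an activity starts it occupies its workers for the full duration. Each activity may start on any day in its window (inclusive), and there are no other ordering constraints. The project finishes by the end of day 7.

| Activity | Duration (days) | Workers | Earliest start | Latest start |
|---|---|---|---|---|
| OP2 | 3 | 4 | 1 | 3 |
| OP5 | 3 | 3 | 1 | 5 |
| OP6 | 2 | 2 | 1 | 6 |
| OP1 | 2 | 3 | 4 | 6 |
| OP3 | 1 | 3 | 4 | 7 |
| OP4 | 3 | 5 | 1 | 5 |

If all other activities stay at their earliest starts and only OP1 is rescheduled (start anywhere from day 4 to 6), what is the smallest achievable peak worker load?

OP1@4: d1:14  d2:14  d3:12  d4:6  d5:3  d6:0  d7:0 → peak 14
OP1@5: d1:14  d2:14  d3:12  d4:3  d5:3  d6:3  d7:0 → peak 14
OP1@6: d1:14  d2:14  d3:12  d4:3  d5:0  d6:3  d7:3 → peak 14
Best is OP1@4, peak 14.

14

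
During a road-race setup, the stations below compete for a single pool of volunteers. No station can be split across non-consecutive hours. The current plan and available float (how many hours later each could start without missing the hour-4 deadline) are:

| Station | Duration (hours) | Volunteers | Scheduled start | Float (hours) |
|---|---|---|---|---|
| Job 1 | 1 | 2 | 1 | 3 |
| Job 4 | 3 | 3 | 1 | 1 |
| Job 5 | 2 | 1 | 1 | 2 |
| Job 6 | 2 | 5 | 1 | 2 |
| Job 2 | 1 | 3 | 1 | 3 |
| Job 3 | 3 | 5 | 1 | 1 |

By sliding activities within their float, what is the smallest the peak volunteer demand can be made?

13

Early-start (Job 1@1, Job 4@1, Job 5@1, Job 6@1, Job 2@1, Job 3@1) gives peak 19: h1:19  h2:14  h3:8  h4:0.
Shift Job 6→3, Job 3→2.
Schedule Job 1@1, Job 4@1, Job 5@1, Job 6@3, Job 2@1, Job 3@2: h1:9  h2:9  h3:13  h4:10 — peak 13.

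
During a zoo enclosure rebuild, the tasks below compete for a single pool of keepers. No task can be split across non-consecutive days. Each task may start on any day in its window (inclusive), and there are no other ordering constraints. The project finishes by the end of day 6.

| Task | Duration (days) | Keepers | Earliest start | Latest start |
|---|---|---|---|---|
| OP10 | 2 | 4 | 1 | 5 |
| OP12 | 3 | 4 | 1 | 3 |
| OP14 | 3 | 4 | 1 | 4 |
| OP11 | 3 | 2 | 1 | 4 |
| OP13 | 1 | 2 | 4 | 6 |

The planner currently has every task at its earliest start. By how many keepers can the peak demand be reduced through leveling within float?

Early-start peak: d1:14  d2:14  d3:10  d4:2  d5:0  d6:0 ⇒ 14.
Leveled (OP10@1, OP12@1, OP14@3, OP11@4, OP13@4): d1:8  d2:8  d3:8  d4:8  d5:6  d6:2 ⇒ 8.
Reduction 14 − 8 = 6.

6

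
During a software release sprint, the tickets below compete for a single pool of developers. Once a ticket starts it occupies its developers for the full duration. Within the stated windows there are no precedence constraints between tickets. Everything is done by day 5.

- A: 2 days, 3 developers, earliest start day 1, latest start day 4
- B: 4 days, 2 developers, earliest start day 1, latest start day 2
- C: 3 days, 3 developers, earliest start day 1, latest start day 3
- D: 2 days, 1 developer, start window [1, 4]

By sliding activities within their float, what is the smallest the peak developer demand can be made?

Early-start (A@1, B@1, C@1, D@1) gives peak 9: d1:9  d2:9  d3:5  d4:2  d5:0.
Shift C→3.
Schedule A@1, B@1, C@3, D@1: d1:6  d2:6  d3:5  d4:5  d5:3 — peak 6.

6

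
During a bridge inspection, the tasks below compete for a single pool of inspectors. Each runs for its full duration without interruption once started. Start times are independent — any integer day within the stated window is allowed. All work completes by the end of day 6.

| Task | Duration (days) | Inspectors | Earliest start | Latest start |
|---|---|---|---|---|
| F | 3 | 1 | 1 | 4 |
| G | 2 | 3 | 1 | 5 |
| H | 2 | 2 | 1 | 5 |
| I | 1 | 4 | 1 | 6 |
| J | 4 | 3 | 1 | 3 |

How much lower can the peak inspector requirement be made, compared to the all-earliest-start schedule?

7

Early-start peak: d1:13  d2:9  d3:4  d4:3  d5:0  d6:0 ⇒ 13.
Leveled (F@1, G@4, H@1, I@6, J@1): d1:6  d2:6  d3:4  d4:6  d5:3  d6:4 ⇒ 6.
Reduction 13 − 6 = 7.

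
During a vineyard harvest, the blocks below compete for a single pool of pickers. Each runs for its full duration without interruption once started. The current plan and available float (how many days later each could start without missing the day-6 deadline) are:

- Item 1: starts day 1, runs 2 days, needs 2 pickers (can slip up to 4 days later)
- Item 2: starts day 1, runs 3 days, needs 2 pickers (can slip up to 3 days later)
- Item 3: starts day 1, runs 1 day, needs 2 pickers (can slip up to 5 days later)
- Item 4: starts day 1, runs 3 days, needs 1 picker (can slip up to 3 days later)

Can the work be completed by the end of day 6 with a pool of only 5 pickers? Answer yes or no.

Schedule Item 1@1, Item 2@3, Item 3@6, Item 4@1: d1:3  d2:3  d3:3  d4:2  d5:2  d6:2 — peak 3 ≤ 5.

yes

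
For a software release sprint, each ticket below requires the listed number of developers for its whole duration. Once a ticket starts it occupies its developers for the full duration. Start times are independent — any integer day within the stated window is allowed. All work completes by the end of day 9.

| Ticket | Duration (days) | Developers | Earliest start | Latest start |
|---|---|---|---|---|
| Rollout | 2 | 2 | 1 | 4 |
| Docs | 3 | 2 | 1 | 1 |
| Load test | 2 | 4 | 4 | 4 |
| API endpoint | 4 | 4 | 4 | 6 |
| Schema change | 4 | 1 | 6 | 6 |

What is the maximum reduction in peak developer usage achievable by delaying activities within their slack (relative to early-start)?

Early-start peak: d1:4  d2:4  d3:2  d4:8  d5:8  d6:5  d7:5  d8:1  d9:1 ⇒ 8.
Leveled (Rollout@1, Docs@1, Load test@4, API endpoint@6, Schema change@6): d1:4  d2:4  d3:2  d4:4  d5:4  d6:5  d7:5  d8:5  d9:5 ⇒ 5.
Reduction 8 − 5 = 3.

3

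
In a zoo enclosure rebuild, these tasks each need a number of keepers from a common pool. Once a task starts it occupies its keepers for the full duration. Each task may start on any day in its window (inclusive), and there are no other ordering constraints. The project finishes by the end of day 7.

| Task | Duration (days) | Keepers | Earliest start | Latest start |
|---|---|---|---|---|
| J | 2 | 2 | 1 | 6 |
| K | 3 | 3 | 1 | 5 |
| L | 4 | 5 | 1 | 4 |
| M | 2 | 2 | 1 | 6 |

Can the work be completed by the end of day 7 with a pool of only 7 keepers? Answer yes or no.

yes

Schedule J@1, K@1, L@4, M@1: d1:7  d2:7  d3:3  d4:5  d5:5  d6:5  d7:5 — peak 7 ≤ 7.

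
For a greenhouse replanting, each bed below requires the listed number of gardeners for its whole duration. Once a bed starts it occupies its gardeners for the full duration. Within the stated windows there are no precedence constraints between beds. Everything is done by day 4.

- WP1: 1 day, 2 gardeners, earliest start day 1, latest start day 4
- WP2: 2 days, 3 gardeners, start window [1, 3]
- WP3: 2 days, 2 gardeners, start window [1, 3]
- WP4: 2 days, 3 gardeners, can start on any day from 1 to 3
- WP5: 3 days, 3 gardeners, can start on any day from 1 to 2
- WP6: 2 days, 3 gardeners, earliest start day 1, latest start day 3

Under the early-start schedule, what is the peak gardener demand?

16

Early-start schedule: WP1@1, WP2@1, WP3@1, WP4@1, WP5@1, WP6@1.
Load per day: day 1: 16, day 2: 14, day 3: 3, day 4: 0.
Peak is 16.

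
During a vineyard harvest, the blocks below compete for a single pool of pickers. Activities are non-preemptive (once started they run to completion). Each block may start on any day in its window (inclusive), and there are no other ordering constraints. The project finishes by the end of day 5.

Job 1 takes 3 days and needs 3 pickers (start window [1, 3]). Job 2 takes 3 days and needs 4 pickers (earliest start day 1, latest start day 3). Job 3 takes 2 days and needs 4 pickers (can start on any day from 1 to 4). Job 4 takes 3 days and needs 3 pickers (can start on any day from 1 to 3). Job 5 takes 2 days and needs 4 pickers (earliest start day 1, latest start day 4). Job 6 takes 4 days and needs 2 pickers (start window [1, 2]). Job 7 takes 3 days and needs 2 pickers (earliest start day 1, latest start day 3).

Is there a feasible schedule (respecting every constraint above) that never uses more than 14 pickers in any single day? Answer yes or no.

Schedule Job 1@1, Job 2@1, Job 3@1, Job 4@3, Job 5@4, Job 6@1, Job 7@3: d1:13  d2:13  d3:14  d4:11  d5:9 — peak 14 ≤ 14.

yes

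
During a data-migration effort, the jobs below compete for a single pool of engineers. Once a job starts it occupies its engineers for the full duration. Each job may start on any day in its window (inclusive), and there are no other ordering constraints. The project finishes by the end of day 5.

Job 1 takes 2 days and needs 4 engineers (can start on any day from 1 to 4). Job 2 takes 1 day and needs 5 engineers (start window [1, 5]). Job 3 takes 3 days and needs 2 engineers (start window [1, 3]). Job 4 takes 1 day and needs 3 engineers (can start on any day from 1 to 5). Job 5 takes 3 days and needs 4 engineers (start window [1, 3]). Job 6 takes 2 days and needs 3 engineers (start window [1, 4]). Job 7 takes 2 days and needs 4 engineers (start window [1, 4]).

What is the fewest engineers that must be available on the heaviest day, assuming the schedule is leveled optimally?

Early-start (Job 1@1, Job 2@1, Job 3@1, Job 4@1, Job 5@1, Job 6@1, Job 7@1) gives peak 25: d1:25  d2:17  d3:6  d4:0  d5:0.
Shift Job 3→2, Job 4→5, Job 5→3, Job 6→4, Job 7→2.
Schedule Job 1@1, Job 2@1, Job 3@2, Job 4@5, Job 5@3, Job 6@4, Job 7@2: d1:9  d2:10  d3:10  d4:9  d5:10 — peak 10.
Total engineer-days = 48 over 5 days ⇒ peak ≥ ⌈48/5⌉ = 10, so 10 is optimal.

10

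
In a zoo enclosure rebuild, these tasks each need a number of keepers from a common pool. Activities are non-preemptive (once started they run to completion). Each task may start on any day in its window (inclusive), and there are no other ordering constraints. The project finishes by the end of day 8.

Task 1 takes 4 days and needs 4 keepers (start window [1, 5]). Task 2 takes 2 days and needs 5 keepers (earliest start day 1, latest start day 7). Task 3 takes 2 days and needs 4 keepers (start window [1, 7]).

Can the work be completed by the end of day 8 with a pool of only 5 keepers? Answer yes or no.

Schedule Task 1@1, Task 2@5, Task 3@7: d1:4  d2:4  d3:4  d4:4  d5:5  d6:5  d7:4  d8:4 — peak 5 ≤ 5.

yes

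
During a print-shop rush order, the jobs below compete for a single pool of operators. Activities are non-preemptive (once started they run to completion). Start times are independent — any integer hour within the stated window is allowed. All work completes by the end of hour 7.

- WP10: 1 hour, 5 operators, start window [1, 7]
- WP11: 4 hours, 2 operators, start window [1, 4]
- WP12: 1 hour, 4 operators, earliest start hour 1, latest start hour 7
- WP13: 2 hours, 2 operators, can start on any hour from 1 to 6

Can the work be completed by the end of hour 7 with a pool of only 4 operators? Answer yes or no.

no

The minimum achievable peak is 5; 4 < 5, so no feasible schedule stays within the cap.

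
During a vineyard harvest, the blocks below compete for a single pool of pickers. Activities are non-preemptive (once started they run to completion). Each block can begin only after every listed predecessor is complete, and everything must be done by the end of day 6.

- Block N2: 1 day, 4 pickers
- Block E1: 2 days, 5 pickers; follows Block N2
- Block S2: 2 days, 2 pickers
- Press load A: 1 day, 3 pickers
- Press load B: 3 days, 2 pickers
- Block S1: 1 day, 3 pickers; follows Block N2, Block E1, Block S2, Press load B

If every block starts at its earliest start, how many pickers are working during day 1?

At early start, day 1 has: Block N2, Block S2, Press load A, Press load B.
Demand: 4 + 2 + 3 + 2 = 11.

11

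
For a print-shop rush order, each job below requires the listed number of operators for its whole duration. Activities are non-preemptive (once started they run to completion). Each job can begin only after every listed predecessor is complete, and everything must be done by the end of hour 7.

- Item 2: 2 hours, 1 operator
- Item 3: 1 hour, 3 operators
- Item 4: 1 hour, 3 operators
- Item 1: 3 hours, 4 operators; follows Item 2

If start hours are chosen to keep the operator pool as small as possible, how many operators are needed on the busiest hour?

4

Early-start (Item 2@1, Item 3@1, Item 4@1, Item 1@3) gives peak 7: h1:7  h2:1  h3:4  h4:4  h5:4  h6:0  h7:0.
Shift Item 4→2.
Schedule Item 2@1, Item 3@1, Item 4@2, Item 1@3: h1:4  h2:4  h3:4  h4:4  h5:4  h6:0  h7:0 — peak 4.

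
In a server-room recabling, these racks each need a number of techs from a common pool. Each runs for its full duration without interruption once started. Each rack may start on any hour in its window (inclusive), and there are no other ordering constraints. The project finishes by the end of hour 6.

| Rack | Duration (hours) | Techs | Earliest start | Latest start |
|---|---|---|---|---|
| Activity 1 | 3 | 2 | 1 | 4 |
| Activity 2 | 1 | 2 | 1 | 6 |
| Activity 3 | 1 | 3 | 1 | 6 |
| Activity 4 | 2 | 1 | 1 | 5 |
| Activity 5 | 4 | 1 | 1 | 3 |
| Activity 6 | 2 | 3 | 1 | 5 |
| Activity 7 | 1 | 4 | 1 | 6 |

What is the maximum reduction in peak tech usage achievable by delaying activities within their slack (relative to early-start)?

11

Early-start peak: h1:16  h2:7  h3:3  h4:1  h5:0  h6:0 ⇒ 16.
Leveled (Activity 1@1, Activity 2@1, Activity 3@2, Activity 4@3, Activity 5@3, Activity 6@4, Activity 7@6): h1:4  h2:5  h3:4  h4:5  h5:4  h6:5 ⇒ 5.
Reduction 16 − 5 = 11.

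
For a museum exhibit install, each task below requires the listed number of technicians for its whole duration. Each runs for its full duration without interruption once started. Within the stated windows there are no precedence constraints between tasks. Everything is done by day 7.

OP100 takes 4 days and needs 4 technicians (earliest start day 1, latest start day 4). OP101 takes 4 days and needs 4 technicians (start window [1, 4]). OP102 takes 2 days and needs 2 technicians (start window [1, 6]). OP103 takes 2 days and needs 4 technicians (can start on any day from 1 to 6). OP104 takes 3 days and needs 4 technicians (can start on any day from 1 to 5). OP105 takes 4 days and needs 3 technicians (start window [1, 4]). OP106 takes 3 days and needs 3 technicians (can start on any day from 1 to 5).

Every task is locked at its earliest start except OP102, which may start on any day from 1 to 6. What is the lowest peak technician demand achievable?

22

OP102@1: d1:24  d2:24  d3:18  d4:11  d5:0  d6:0  d7:0 → peak 24
OP102@2: d1:22  d2:24  d3:20  d4:11  d5:0  d6:0  d7:0 → peak 24
OP102@3: d1:22  d2:22  d3:20  d4:13  d5:0  d6:0  d7:0 → peak 22
OP102@4: d1:22  d2:22  d3:18  d4:13  d5:2  d6:0  d7:0 → peak 22
OP102@5: d1:22  d2:22  d3:18  d4:11  d5:2  d6:2  d7:0 → peak 22
OP102@6: d1:22  d2:22  d3:18  d4:11  d5:0  d6:2  d7:2 → peak 22
Best is OP102@3, peak 22.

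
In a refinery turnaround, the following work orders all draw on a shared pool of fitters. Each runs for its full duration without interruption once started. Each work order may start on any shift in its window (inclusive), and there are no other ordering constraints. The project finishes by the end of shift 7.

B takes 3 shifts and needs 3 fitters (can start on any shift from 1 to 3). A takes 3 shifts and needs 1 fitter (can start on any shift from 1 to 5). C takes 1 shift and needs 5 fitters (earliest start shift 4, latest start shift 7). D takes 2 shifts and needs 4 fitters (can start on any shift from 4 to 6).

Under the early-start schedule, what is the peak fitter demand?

Early-start schedule: B@1, A@1, C@4, D@4.
Load per shift: shift 1: 4, shift 2: 4, shift 3: 4, shift 4: 9, shift 5: 4, shift 6: 0, shift 7: 0.
Peak is 9.

9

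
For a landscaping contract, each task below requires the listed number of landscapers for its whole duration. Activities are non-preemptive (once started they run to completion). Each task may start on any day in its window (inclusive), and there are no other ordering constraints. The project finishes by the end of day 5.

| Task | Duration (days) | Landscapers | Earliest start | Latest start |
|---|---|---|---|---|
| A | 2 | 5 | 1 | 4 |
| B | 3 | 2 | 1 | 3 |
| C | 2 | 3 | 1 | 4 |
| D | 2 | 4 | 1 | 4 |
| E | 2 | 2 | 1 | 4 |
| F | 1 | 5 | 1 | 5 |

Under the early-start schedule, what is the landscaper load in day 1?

21

At early start, day 1 has: A, B, C, D, E, F.
Demand: 5 + 2 + 3 + 4 + 2 + 5 = 21.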